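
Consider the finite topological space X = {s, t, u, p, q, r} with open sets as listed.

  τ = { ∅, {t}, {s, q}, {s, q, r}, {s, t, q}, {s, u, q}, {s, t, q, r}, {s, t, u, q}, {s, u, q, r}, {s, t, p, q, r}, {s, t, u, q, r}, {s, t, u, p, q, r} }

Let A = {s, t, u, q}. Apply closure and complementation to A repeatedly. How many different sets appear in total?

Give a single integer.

X∖A={p, r}, int(X∖A)=∅, hence cl(A)={s, t, u, p, q, r}
Orbit (k=closure, c=complement):
  1. A     = {s, t, u, q}
  2. kA    = {s, t, u, p, q, r}
  3. cA    = {p, r}
  4. ckA   = ∅
(closed under both — stop)

4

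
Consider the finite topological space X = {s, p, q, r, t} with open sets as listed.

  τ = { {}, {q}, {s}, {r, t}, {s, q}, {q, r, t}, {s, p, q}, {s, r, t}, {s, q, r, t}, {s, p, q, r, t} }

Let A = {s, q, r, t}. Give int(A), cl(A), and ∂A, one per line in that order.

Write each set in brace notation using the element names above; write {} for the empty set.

U open, U⊆A: {}, {q}, {s}, {s, q}, {r, t}, {q, r, t}, {s, r, t}, {s, q, r, t}. int(A) = ⋃ = {s, q, r, t}
X∖A={p}, int(X∖A)={}, hence cl(A)={s, p, q, r, t}
∂A: remove int from cl → {p}

int(A) = {s, q, r, t}
cl(A)  = {s, p, q, r, t}
∂A     = {p}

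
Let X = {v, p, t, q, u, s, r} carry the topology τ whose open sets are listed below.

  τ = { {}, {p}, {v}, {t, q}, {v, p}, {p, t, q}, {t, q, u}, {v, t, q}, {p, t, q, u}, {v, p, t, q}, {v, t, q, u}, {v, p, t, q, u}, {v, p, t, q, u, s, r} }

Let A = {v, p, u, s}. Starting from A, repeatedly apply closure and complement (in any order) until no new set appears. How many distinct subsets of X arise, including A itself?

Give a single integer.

8

closure: X∖int(X∖A) = X∖{t, q} = {v, p, u, s, r}
Let k=closure and c=complement:
  1. A     = {v, p, u, s}
  2. kA    = {v, p, u, s, r}
  3. cA    = {t, q, r}
  4. ckA   = {t, q}
  5. kcA   = {t, q, u, s, r}
  6. ckcA  = {v, p}
  7. kckcA = {v, p, s, r}
  8. ckckcA = {t, q, u}
— saturated at 8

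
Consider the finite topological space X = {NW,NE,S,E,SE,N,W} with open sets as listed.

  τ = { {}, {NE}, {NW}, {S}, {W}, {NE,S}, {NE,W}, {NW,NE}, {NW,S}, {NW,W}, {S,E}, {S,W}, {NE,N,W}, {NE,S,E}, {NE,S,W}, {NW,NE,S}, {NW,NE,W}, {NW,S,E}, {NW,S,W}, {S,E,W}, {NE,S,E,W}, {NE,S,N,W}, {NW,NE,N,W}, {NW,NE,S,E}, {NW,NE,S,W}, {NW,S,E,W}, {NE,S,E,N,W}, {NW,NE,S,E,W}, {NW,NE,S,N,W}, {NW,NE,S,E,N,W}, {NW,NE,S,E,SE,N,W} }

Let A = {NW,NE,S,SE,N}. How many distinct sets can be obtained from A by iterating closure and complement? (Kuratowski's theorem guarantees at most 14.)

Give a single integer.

complement {E,W}; its interior {W}; cl(A) = X∖{W} = {NW,NE,S,E,SE,N}
With k = closure, c = complement:
  1. A     = {NW,NE,S,SE,N}
  2. kA    = {NW,NE,S,E,SE,N}
  3. cA    = {E,W}
  4. ckA   = {W}
  5. kcA   = {E,SE,N,W}
  6. kckA  = {SE,N,W}
  7. ckcA  = {NW,NE,S}
  8. ckckA = {NW,NE,S,E}
k, c of each give nothing new

8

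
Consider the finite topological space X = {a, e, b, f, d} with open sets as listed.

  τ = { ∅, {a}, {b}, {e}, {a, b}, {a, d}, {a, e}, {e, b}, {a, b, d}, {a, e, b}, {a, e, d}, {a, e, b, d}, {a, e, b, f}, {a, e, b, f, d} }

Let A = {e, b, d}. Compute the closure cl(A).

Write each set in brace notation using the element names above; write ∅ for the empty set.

X∖A={a, f}, int(X∖A)={a}, hence cl(A)={e, b, f, d}

{e, b, f, d}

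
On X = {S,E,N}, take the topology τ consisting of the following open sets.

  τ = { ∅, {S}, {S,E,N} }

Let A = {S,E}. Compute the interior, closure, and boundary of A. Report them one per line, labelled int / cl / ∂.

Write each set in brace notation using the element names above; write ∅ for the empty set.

opens ⊆ A: ∅, {S}; union → int = {S}
complement {N}; its interior ∅; cl(A) = X∖∅ = {S,E,N}
boundary = {S,E,N} ∖ {S} = {E,N}

int(A) = {S}
cl(A)  = {S,E,N}
∂A     = {E,N}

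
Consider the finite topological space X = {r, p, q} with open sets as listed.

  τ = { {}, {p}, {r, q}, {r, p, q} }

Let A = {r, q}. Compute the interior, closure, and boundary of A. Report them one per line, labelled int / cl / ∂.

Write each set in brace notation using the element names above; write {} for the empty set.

opens ⊆ A: {}, {r, q}; union → int = {r, q}
complement {p}; its interior {p}; cl(A) = X∖{p} = {r, q}
boundary = {r, q} ∖ {r, q} = {}

int(A) = {r, q}
cl(A)  = {r, q}
∂A     = {}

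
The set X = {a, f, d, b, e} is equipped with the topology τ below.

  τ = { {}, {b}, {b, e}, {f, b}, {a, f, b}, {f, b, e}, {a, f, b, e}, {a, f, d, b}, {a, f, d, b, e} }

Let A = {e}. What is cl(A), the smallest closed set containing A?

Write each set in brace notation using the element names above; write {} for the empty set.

cl via duality: int({a, f, d, b}) = {a, f, d, b}, so X∖{a, f, d, b} = {e}

{e}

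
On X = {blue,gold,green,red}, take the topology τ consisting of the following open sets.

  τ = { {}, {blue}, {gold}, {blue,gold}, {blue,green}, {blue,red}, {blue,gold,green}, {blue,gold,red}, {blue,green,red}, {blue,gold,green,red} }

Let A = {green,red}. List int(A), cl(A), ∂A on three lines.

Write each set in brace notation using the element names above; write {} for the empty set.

opens ⊆ A: {}; union → int = {}
complement {blue,gold}; its interior {blue,gold}; cl(A) = X∖{blue,gold} = {green,red}
boundary = {green,red} ∖ {} = {green,red}

int(A) = {}
cl(A)  = {green,red}
∂A     = {green,red}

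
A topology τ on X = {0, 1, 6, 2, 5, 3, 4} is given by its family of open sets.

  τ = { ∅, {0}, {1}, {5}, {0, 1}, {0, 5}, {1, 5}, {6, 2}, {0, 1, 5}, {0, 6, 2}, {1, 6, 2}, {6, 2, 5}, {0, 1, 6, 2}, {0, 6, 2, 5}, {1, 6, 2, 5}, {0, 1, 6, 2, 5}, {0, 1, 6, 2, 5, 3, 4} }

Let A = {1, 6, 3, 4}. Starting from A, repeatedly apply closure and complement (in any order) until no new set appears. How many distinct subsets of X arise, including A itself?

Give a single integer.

complement {0, 2, 5}; its interior {0, 5}; cl(A) = X∖{0, 5} = {1, 6, 2, 3, 4}
With k = closure, c = complement:
  1. A     = {1, 6, 3, 4}
  2. kA    = {1, 6, 2, 3, 4}
  3. cA    = {0, 2, 5}
  4. ckA   = {0, 5}
  5. kcA   = {0, 6, 2, 5, 3, 4}
  6. kckA  = {0, 5, 3, 4}
  7. ckcA  = {1}
  8. ckckA = {1, 6, 2}
  9. kckcA = {1, 3, 4}
  10. ckckcA = {0, 6, 2, 5}
k, c of each give nothing new

10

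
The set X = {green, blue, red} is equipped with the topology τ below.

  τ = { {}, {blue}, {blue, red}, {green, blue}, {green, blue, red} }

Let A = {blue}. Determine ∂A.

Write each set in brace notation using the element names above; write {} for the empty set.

{green, red}

U open, U⊆A: {}, {blue}. int(A) = ⋃ = {blue}
X∖A={green, red}, int(X∖A)={}, hence cl(A)={green, blue, red}
∂A: remove int from cl → {green, red}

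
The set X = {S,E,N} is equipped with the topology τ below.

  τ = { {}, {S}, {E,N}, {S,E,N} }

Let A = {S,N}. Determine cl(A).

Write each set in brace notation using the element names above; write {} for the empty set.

{S,E,N}

X∖A={E}, int(X∖A)={}, hence cl(A)={S,E,N}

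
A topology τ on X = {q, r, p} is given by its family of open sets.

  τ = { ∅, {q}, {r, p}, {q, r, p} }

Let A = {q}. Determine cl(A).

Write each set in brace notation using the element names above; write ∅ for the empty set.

{q}

closure: X∖int(X∖A) = X∖{r, p} = {q}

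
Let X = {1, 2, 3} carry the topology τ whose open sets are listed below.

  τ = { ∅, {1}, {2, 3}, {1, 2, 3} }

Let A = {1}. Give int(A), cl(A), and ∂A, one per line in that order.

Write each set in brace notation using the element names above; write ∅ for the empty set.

int(A) = {1}
cl(A)  = {1}
∂A     = ∅

interior: largest open inside A is {1} (from ∅, {1})
cl via duality: int({2, 3}) = {2, 3}, so X∖{2, 3} = {1}
cl∖int = ∅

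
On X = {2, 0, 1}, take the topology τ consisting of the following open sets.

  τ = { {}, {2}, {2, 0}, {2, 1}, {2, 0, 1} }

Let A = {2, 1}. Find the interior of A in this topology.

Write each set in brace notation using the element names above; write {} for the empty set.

{2, 1}

interior: largest open inside A is {2, 1} (from {}, {2}, {2, 1})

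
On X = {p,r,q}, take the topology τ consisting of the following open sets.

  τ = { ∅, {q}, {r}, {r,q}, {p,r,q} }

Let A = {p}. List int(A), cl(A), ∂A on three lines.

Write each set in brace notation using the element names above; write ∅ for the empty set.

int(A) = ∅
cl(A)  = {p}
∂A     = {p}

U open, U⊆A: ∅. int(A) = ⋃ = ∅
X∖A={r,q}, int(X∖A)={r,q}, hence cl(A)={p}
∂A: remove int from cl → {p}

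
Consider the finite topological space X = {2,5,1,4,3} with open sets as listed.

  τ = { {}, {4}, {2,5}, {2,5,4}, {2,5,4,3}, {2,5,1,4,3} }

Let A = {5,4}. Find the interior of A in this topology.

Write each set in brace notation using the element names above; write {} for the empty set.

U open, U⊆A: {}, {4}. int(A) = ⋃ = {4}

{4}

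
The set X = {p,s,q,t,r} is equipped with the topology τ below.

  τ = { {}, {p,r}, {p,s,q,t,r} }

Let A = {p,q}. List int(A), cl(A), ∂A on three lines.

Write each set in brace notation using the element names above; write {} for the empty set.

opens ⊆ A: {}; union → int = {}
complement {s,t,r}; its interior {}; cl(A) = X∖{} = {p,s,q,t,r}
boundary = {p,s,q,t,r} ∖ {} = {p,s,q,t,r}

int(A) = {}
cl(A)  = {p,s,q,t,r}
∂A     = {p,s,q,t,r}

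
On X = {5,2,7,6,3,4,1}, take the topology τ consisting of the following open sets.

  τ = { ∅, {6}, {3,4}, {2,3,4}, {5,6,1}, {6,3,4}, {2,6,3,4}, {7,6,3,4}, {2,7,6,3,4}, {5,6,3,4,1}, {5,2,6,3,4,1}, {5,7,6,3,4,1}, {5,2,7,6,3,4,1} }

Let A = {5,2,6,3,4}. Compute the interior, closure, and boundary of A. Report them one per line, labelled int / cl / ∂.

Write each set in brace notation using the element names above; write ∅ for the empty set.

interior: largest open inside A is {2,6,3,4} (from ∅, {6}, {3,4}, {2,3,4}, {6,3,4}, {2,6,3,4})
cl via duality: int({7,1}) = ∅, so X∖∅ = {5,2,7,6,3,4,1}
cl∖int = {5,7,1}

int(A) = {2,6,3,4}
cl(A)  = {5,2,7,6,3,4,1}
∂A     = {5,7,1}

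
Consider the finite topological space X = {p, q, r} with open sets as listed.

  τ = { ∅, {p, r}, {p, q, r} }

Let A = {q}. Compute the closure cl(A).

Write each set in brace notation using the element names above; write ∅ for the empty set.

{q}

cl via duality: int({p, r}) = {p, r}, so X∖{p, r} = {q}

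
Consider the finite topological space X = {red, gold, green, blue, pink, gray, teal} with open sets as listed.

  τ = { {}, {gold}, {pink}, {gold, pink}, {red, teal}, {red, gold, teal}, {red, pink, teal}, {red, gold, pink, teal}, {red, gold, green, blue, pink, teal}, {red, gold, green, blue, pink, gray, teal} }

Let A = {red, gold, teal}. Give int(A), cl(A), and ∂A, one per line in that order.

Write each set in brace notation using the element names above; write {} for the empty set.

int(A) = {red, gold, teal}
cl(A)  = {red, gold, green, blue, gray, teal}
∂A     = {green, blue, gray}

interior: largest open inside A is {red, gold, teal} (from {}, {gold}, {red, teal}, {red, gold, teal})
cl via duality: int({green, blue, pink, gray}) = {pink}, so X∖{pink} = {red, gold, green, blue, gray, teal}
cl∖int = {green, blue, gray}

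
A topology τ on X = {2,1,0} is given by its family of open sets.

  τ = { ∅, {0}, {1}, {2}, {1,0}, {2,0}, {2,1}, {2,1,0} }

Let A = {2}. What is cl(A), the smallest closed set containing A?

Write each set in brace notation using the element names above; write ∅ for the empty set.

complement {1,0}; its interior {1,0}; cl(A) = X∖{1,0} = {2}

{2}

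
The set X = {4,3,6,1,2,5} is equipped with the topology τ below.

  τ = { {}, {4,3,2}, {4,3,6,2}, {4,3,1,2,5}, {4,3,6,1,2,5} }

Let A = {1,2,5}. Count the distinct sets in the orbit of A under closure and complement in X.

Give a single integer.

4

X∖A={4,3,6}, int(X∖A)={}, hence cl(A)={4,3,6,1,2,5}
Orbit (k=closure, c=complement):
  1. A     = {1,2,5}
  2. kA    = {4,3,6,1,2,5}
  3. cA    = {4,3,6}
  4. ckA   = {}
(closed under both — stop)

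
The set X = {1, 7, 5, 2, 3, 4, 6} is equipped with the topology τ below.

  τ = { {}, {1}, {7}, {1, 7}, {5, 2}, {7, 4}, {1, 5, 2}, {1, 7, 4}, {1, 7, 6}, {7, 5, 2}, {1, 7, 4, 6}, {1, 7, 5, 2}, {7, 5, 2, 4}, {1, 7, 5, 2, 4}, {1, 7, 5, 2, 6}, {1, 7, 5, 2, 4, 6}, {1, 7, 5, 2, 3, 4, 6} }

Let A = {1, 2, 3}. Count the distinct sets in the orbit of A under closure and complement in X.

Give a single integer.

complement {7, 5, 4, 6}; its interior {7, 4}; cl(A) = X∖{7, 4} = {1, 5, 2, 3, 6}
With k = closure, c = complement:
  1. A     = {1, 2, 3}
  2. kA    = {1, 5, 2, 3, 6}
  3. cA    = {7, 5, 4, 6}
  4. ckA   = {7, 4}
  5. kcA   = {7, 5, 2, 3, 4, 6}
  6. kckA  = {7, 3, 4, 6}
  7. ckcA  = {1}
  8. ckckA = {1, 5, 2}
  9. kckcA = {1, 3, 6}
  10. ckckcA = {7, 5, 2, 4}
k, c of each give nothing new

10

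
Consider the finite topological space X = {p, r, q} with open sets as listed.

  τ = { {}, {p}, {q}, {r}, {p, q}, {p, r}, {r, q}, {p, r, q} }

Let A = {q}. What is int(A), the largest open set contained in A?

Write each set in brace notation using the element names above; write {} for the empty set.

{q}

open subsets of A: {}, {q}; so int(A) = {q}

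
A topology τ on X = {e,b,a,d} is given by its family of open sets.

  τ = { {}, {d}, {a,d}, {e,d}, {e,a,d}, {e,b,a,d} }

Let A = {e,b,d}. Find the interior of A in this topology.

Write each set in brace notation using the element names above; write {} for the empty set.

interior: largest open inside A is {e,d} (from {}, {d}, {e,d})

{e,d}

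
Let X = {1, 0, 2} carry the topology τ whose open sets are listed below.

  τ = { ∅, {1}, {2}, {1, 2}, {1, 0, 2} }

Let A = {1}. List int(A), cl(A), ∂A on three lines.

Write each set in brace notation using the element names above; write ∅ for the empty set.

U open, U⊆A: ∅, {1}. int(A) = ⋃ = {1}
X∖A={0, 2}, int(X∖A)={2}, hence cl(A)={1, 0}
∂A: remove int from cl → {0}

int(A) = {1}
cl(A)  = {1, 0}
∂A     = {0}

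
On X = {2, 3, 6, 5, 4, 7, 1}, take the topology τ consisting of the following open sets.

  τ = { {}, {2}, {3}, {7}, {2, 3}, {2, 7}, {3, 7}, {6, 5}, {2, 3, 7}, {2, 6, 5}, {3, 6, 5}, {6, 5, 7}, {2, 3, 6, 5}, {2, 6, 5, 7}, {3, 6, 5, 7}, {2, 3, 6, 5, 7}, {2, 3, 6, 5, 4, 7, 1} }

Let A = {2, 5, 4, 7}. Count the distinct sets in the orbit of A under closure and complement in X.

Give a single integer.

10

X∖A={3, 6, 1}, int(X∖A)={3}, hence cl(A)={2, 6, 5, 4, 7, 1}
Orbit (k=closure, c=complement):
  1. A     = {2, 5, 4, 7}
  2. kA    = {2, 6, 5, 4, 7, 1}
  3. cA    = {3, 6, 1}
  4. ckA   = {3}
  5. kcA   = {3, 6, 5, 4, 1}
  6. kckA  = {3, 4, 1}
  7. ckcA  = {2, 7}
  8. ckckA = {2, 6, 5, 7}
  9. kckcA = {2, 4, 7, 1}
  10. ckckcA = {3, 6, 5}
(closed under both — stop)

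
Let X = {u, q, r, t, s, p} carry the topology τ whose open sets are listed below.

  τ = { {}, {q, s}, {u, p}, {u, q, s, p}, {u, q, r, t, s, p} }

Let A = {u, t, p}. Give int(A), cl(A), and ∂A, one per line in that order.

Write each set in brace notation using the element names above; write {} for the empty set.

int(A) = {u, p}
cl(A)  = {u, r, t, p}
∂A     = {r, t}

open subsets of A: {}, {u, p}; so int(A) = {u, p}
closure: X∖int(X∖A) = X∖{q, s} = {u, r, t, p}
∂A = {u, r, t, p} minus {u, p} = {r, t}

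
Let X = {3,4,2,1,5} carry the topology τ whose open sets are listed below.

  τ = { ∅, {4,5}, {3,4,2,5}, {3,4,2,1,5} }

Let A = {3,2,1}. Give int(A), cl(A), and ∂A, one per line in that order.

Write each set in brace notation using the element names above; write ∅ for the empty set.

int(A) = ∅
cl(A)  = {3,2,1}
∂A     = {3,2,1}

opens ⊆ A: ∅; union → int = ∅
complement {4,5}; its interior {4,5}; cl(A) = X∖{4,5} = {3,2,1}
boundary = {3,2,1} ∖ ∅ = {3,2,1}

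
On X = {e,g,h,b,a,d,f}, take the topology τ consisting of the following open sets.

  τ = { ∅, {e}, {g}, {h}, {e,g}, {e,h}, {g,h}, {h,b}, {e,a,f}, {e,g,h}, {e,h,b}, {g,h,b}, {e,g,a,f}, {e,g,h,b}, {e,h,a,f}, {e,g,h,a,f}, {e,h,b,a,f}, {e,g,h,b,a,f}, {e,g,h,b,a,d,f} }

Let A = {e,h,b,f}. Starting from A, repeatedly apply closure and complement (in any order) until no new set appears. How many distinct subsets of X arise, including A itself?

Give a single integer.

8

X∖A={g,a,d}, int(X∖A)={g}, hence cl(A)={e,h,b,a,d,f}
Orbit (k=closure, c=complement):
  1. A     = {e,h,b,f}
  2. kA    = {e,h,b,a,d,f}
  3. cA    = {g,a,d}
  4. ckA   = {g}
  5. kcA   = {g,a,d,f}
  6. kckA  = {g,d}
  7. ckcA  = {e,h,b}
  8. ckckA = {e,h,b,a,f}
(closed under both — stop)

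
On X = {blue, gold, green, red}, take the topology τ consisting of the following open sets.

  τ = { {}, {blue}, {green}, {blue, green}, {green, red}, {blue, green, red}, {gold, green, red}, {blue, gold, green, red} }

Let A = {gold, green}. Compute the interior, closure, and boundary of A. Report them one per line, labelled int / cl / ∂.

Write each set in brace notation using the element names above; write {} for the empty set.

int(A) = {green}
cl(A)  = {gold, green, red}
∂A     = {gold, red}

open subsets of A: {}, {green}; so int(A) = {green}
closure: X∖int(X∖A) = X∖{blue} = {gold, green, red}
∂A = {gold, green, red} minus {green} = {gold, red}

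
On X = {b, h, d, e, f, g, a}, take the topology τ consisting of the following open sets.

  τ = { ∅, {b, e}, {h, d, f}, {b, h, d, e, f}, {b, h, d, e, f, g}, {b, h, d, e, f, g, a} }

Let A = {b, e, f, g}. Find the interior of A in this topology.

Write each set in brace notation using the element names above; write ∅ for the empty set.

U open, U⊆A: ∅, {b, e}. int(A) = ⋃ = {b, e}

{b, e}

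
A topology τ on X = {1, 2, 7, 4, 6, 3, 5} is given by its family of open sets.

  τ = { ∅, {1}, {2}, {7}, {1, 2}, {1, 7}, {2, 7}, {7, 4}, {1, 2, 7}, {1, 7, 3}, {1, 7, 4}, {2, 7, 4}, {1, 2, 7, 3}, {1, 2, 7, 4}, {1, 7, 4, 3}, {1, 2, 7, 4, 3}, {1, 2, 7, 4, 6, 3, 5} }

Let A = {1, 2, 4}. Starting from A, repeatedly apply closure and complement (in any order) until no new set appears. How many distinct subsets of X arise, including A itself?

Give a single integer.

8

X∖A={7, 6, 3, 5}, int(X∖A)={7}, hence cl(A)={1, 2, 4, 6, 3, 5}
Orbit (k=closure, c=complement):
  1. A     = {1, 2, 4}
  2. kA    = {1, 2, 4, 6, 3, 5}
  3. cA    = {7, 6, 3, 5}
  4. ckA   = {7}
  5. kcA   = {7, 4, 6, 3, 5}
  6. ckcA  = {1, 2}
  7. kckcA = {1, 2, 6, 3, 5}
  8. ckckcA = {7, 4}
(closed under both — stop)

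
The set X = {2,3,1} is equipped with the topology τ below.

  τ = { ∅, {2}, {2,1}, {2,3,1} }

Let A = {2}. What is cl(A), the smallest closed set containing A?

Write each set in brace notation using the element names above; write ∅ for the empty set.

{2,3,1}

complement {3,1}; its interior ∅; cl(A) = X∖∅ = {2,3,1}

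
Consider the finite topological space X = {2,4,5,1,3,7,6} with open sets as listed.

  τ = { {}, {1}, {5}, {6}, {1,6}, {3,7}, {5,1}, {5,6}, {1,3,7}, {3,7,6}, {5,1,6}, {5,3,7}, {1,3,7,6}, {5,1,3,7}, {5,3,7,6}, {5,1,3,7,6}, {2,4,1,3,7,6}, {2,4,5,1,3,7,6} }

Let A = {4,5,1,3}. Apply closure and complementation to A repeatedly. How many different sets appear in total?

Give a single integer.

10

cl via duality: int({2,7,6}) = {6}, so X∖{6} = {2,4,5,1,3,7}
Write k for closure, c for complement:
  1. A     = {4,5,1,3}
  2. kA    = {2,4,5,1,3,7}
  3. cA    = {2,7,6}
  4. ckA   = {6}
  5. kcA   = {2,4,3,7,6}
  6. kckA  = {2,4,6}
  7. ckcA  = {5,1}
  8. ckckA = {5,1,3,7}
  9. kckcA = {2,4,5,1}
  10. ckckcA = {3,7,6}
applying k or c yields no new set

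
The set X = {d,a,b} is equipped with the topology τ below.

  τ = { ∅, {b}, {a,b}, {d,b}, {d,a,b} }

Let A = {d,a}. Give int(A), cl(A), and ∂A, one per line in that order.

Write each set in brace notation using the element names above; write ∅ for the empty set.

int(A) = ∅
cl(A)  = {d,a}
∂A     = {d,a}

U open, U⊆A: ∅. int(A) = ⋃ = ∅
X∖A={b}, int(X∖A)={b}, hence cl(A)={d,a}
∂A: remove int from cl → {d,a}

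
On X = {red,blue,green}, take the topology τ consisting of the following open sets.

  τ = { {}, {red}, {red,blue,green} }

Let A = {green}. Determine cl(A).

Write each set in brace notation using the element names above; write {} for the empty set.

{blue,green}

complement {red,blue}; its interior {red}; cl(A) = X∖{red} = {blue,green}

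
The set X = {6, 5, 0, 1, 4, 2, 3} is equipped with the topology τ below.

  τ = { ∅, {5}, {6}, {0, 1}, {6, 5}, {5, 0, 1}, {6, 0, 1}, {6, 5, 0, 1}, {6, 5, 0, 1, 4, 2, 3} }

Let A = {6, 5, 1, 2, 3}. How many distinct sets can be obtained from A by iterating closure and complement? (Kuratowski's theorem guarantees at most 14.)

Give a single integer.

X∖A={0, 4}, int(X∖A)=∅, hence cl(A)={6, 5, 0, 1, 4, 2, 3}
Orbit (k=closure, c=complement):
  1. A     = {6, 5, 1, 2, 3}
  2. kA    = {6, 5, 0, 1, 4, 2, 3}
  3. cA    = {0, 4}
  4. ckA   = ∅
  5. kcA   = {0, 1, 4, 2, 3}
  6. ckcA  = {6, 5}
  7. kckcA = {6, 5, 4, 2, 3}
  8. ckckcA = {0, 1}
(closed under both — stop)

8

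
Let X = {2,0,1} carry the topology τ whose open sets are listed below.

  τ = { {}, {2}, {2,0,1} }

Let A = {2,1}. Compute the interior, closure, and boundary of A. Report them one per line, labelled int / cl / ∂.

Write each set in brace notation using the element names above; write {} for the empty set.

open subsets of A: {}, {2}; so int(A) = {2}
closure: X∖int(X∖A) = X∖{} = {2,0,1}
∂A = {2,0,1} minus {2} = {0,1}

int(A) = {2}
cl(A)  = {2,0,1}
∂A     = {0,1}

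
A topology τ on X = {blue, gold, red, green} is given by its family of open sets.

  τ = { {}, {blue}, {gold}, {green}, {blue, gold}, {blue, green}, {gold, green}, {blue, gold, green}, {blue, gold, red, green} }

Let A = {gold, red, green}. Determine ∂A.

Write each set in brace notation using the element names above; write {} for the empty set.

{red}

interior: largest open inside A is {gold, green} (from {}, {gold}, {green}, {gold, green})
cl via duality: int({blue}) = {blue}, so X∖{blue} = {gold, red, green}
cl∖int = {red}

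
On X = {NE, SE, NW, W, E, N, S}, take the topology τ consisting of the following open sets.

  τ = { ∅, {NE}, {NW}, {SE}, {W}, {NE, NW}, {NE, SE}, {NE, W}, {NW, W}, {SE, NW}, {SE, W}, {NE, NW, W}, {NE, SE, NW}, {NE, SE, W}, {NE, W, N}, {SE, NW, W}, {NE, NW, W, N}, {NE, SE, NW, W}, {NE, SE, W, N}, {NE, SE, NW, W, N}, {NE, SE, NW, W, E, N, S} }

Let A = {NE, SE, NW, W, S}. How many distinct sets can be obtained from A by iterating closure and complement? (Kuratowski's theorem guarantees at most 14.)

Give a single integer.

cl via duality: int({E, N}) = ∅, so X∖∅ = {NE, SE, NW, W, E, N, S}
Write k for closure, c for complement:
  1. A     = {NE, SE, NW, W, S}
  2. kA    = {NE, SE, NW, W, E, N, S}
  3. cA    = {E, N}
  4. ckA   = ∅
  5. kcA   = {E, N, S}
  6. ckcA  = {NE, SE, NW, W}
applying k or c yields no new set

6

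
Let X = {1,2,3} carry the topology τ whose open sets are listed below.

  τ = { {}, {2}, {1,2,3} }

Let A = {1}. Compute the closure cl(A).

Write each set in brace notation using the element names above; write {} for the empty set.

{1,3}

X∖A={2,3}, int(X∖A)={2}, hence cl(A)={1,3}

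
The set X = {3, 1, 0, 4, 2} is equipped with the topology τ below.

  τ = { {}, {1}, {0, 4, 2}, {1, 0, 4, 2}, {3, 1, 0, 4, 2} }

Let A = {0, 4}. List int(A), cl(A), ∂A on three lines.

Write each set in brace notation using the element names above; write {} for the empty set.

int(A) = {}
cl(A)  = {3, 0, 4, 2}
∂A     = {3, 0, 4, 2}

U open, U⊆A: {}. int(A) = ⋃ = {}
X∖A={3, 1, 2}, int(X∖A)={1}, hence cl(A)={3, 0, 4, 2}
∂A: remove int from cl → {3, 0, 4, 2}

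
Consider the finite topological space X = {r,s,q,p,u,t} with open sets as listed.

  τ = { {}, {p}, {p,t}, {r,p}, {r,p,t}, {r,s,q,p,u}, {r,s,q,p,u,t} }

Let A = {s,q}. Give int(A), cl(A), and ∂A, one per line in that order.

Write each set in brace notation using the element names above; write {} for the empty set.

int(A) = {}
cl(A)  = {s,q,u}
∂A     = {s,q,u}

interior: largest open inside A is {} (from {})
cl via duality: int({r,p,u,t}) = {r,p,t}, so X∖{r,p,t} = {s,q,u}
cl∖int = {s,q,u}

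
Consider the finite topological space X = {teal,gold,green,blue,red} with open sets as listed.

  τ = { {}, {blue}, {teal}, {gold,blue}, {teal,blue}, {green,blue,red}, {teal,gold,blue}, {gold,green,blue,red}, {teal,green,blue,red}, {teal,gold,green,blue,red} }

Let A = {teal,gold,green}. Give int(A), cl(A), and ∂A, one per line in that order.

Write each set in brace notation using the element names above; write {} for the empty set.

int(A) = {teal}
cl(A)  = {teal,gold,green,red}
∂A     = {gold,green,red}

interior: largest open inside A is {teal} (from {}, {teal})
cl via duality: int({blue,red}) = {blue}, so X∖{blue} = {teal,gold,green,red}
cl∖int = {gold,green,red}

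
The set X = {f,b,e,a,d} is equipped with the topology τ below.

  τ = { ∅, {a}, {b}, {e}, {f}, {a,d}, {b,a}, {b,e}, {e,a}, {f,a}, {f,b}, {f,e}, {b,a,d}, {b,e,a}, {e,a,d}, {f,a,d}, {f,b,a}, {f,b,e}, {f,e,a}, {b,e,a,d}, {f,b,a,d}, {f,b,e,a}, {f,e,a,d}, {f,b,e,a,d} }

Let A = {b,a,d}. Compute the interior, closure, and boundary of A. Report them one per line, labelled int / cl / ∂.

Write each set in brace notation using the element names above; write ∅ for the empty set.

open subsets of A: ∅, {b}, {a}, {b,a}, {a,d}, {b,a,d}; so int(A) = {b,a,d}
closure: X∖int(X∖A) = X∖{f,e} = {b,a,d}
∂A = {b,a,d} minus {b,a,d} = ∅

int(A) = {b,a,d}
cl(A)  = {b,a,d}
∂A     = ∅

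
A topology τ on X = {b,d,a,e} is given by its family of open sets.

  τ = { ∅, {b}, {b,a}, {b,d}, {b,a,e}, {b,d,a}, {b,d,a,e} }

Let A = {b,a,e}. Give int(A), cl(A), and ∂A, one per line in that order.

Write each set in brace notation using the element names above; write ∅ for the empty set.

interior: largest open inside A is {b,a,e} (from ∅, {b}, {b,a}, {b,a,e})
cl via duality: int({d}) = ∅, so X∖∅ = {b,d,a,e}
cl∖int = {d}

int(A) = {b,a,e}
cl(A)  = {b,d,a,e}
∂A     = {d}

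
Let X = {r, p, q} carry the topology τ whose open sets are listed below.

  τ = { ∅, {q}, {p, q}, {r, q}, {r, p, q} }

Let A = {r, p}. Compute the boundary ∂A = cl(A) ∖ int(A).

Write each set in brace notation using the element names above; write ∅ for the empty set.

{r, p}

opens ⊆ A: ∅; union → int = ∅
complement {q}; its interior {q}; cl(A) = X∖{q} = {r, p}
boundary = {r, p} ∖ ∅ = {r, p}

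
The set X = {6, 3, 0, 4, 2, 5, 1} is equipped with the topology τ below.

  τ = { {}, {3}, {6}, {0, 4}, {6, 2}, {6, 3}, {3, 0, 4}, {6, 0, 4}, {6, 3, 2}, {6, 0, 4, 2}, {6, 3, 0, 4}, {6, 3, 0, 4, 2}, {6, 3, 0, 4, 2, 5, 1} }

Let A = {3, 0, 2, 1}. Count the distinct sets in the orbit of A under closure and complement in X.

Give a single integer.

12

cl via duality: int({6, 4, 5}) = {6}, so X∖{6} = {3, 0, 4, 2, 5, 1}
Write k for closure, c for complement:
  1. A     = {3, 0, 2, 1}
  2. kA    = {3, 0, 4, 2, 5, 1}
  3. cA    = {6, 4, 5}
  4. ckA   = {6}
  5. kcA   = {6, 0, 4, 2, 5, 1}
  6. kckA  = {6, 2, 5, 1}
  7. ckcA  = {3}
  8. ckckA = {3, 0, 4}
  9. kckcA = {3, 5, 1}
  10. kckckA = {3, 0, 4, 5, 1}
  11. ckckcA = {6, 0, 4, 2}
  12. ckckckA = {6, 2}
applying k or c yields no new set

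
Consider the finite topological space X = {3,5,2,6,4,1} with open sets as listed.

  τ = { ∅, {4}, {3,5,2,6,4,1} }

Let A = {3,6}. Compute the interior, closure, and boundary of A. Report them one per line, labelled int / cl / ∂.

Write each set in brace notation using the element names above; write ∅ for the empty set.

int(A) = ∅
cl(A)  = {3,5,2,6,1}
∂A     = {3,5,2,6,1}

interior: largest open inside A is ∅ (from ∅)
cl via duality: int({5,2,4,1}) = {4}, so X∖{4} = {3,5,2,6,1}
cl∖int = {3,5,2,6,1}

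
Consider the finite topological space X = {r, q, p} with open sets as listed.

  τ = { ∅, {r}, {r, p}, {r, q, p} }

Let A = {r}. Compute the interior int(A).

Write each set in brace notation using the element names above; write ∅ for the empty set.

open subsets of A: ∅, {r}; so int(A) = {r}

{r}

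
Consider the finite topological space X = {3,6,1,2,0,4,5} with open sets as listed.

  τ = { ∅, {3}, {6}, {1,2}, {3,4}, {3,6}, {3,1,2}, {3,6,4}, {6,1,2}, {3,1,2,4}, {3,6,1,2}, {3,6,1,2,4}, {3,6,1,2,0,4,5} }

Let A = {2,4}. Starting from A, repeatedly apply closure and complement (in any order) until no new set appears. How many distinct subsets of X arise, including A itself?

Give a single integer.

cl via duality: int({3,6,1,0,5}) = {3,6}, so X∖{3,6} = {1,2,0,4,5}
Write k for closure, c for complement:
  1. A     = {2,4}
  2. kA    = {1,2,0,4,5}
  3. cA    = {3,6,1,0,5}
  4. ckA   = {3,6}
  5. kcA   = {3,6,1,2,0,4,5}
  6. kckA  = {3,6,0,4,5}
  7. ckcA  = ∅
  8. ckckA = {1,2}
  9. kckckA = {1,2,0,5}
  10. ckckckA = {3,6,4}
applying k or c yields no new set

10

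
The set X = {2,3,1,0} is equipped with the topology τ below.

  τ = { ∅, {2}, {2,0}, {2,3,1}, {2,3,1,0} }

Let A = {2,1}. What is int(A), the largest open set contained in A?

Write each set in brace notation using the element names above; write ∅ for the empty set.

open subsets of A: ∅, {2}; so int(A) = {2}

{2}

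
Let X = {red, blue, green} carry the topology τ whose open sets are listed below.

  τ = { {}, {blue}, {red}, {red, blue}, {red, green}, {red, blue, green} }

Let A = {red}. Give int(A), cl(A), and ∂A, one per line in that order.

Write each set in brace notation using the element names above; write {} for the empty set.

open subsets of A: {}, {red}; so int(A) = {red}
closure: X∖int(X∖A) = X∖{blue} = {red, green}
∂A = {red, green} minus {red} = {green}

int(A) = {red}
cl(A)  = {red, green}
∂A     = {green}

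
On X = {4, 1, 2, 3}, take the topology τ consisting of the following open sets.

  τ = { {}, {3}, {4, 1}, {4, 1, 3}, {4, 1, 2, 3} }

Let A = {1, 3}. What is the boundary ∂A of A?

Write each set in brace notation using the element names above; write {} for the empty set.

interior: largest open inside A is {3} (from {}, {3})
cl via duality: int({4, 2}) = {}, so X∖{} = {4, 1, 2, 3}
cl∖int = {4, 1, 2}

{4, 1, 2}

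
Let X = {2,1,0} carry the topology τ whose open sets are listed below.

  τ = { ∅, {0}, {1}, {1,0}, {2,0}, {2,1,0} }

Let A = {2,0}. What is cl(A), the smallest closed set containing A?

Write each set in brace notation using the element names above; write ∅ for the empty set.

cl via duality: int({1}) = {1}, so X∖{1} = {2,0}

{2,0}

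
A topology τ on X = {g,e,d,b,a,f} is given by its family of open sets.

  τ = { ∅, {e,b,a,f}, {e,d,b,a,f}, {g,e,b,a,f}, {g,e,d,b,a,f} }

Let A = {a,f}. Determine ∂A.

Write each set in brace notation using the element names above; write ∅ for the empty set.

{g,e,d,b,a,f}

open subsets of A: ∅; so int(A) = ∅
closure: X∖int(X∖A) = X∖∅ = {g,e,d,b,a,f}
∂A = {g,e,d,b,a,f} minus ∅ = {g,e,d,b,a,f}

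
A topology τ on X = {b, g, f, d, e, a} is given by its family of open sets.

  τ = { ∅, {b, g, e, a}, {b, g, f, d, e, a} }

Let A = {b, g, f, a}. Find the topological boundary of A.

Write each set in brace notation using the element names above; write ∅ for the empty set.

open subsets of A: ∅; so int(A) = ∅
closure: X∖int(X∖A) = X∖∅ = {b, g, f, d, e, a}
∂A = {b, g, f, d, e, a} minus ∅ = {b, g, f, d, e, a}

{b, g, f, d, e, a}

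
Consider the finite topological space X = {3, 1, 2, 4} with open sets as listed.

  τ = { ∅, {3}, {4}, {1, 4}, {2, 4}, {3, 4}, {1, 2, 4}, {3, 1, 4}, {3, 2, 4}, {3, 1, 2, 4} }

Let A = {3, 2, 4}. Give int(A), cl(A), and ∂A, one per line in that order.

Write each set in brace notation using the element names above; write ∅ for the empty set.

int(A) = {3, 2, 4}
cl(A)  = {3, 1, 2, 4}
∂A     = {1}

U open, U⊆A: ∅, {4}, {3}, {3, 4}, {2, 4}, {3, 2, 4}. int(A) = ⋃ = {3, 2, 4}
X∖A={1}, int(X∖A)=∅, hence cl(A)={3, 1, 2, 4}
∂A: remove int from cl → {1}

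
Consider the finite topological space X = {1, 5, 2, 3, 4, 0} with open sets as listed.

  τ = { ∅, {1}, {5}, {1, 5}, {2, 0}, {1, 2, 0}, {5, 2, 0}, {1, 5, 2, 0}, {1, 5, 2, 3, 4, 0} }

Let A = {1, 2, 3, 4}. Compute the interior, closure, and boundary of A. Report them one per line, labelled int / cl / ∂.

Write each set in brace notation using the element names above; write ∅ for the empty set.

U open, U⊆A: ∅, {1}. int(A) = ⋃ = {1}
X∖A={5, 0}, int(X∖A)={5}, hence cl(A)={1, 2, 3, 4, 0}
∂A: remove int from cl → {2, 3, 4, 0}

int(A) = {1}
cl(A)  = {1, 2, 3, 4, 0}
∂A     = {2, 3, 4, 0}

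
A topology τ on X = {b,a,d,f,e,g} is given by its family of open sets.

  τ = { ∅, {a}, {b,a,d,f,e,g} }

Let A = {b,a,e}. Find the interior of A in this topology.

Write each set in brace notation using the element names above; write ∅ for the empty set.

{a}

opens ⊆ A: ∅, {a}; union → int = {a}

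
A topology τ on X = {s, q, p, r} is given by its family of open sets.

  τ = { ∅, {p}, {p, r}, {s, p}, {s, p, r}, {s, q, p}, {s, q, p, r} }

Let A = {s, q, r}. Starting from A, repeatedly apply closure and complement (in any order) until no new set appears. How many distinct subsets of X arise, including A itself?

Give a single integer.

4

complement {p}; its interior {p}; cl(A) = X∖{p} = {s, q, r}
With k = closure, c = complement:
  1. A     = {s, q, r}
  2. cA    = {p}
  3. kcA   = {s, q, p, r}
  4. ckcA  = ∅
k, c of each give nothing new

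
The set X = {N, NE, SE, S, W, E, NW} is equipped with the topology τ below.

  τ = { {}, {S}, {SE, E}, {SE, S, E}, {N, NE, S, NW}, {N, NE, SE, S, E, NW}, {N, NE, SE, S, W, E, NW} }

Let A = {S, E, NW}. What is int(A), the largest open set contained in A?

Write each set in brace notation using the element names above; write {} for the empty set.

interior: largest open inside A is {S} (from {}, {S})

{S}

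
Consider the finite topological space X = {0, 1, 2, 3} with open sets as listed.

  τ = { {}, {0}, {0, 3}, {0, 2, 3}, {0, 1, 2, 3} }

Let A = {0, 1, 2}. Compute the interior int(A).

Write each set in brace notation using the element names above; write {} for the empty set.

open subsets of A: {}, {0}; so int(A) = {0}

{0}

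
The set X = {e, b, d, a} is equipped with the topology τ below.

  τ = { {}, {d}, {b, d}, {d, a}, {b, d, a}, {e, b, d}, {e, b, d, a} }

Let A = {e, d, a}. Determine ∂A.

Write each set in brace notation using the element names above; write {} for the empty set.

{e, b}

U open, U⊆A: {}, {d}, {d, a}. int(A) = ⋃ = {d, a}
X∖A={b}, int(X∖A)={}, hence cl(A)={e, b, d, a}
∂A: remove int from cl → {e, b}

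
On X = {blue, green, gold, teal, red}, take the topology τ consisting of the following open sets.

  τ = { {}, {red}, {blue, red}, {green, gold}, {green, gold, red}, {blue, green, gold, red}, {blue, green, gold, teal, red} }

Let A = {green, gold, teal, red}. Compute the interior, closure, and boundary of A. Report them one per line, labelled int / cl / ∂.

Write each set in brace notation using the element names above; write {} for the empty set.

interior: largest open inside A is {green, gold, red} (from {}, {red}, {green, gold}, {green, gold, red})
cl via duality: int({blue}) = {}, so X∖{} = {blue, green, gold, teal, red}
cl∖int = {blue, teal}

int(A) = {green, gold, red}
cl(A)  = {blue, green, gold, teal, red}
∂A     = {blue, teal}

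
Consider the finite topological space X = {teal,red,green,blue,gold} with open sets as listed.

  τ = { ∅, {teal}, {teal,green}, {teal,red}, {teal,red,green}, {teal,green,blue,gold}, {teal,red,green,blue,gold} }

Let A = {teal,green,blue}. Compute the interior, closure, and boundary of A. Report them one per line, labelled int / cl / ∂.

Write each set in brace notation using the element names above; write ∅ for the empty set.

int(A) = {teal,green}
cl(A)  = {teal,red,green,blue,gold}
∂A     = {red,blue,gold}

interior: largest open inside A is {teal,green} (from ∅, {teal}, {teal,green})
cl via duality: int({red,gold}) = ∅, so X∖∅ = {teal,red,green,blue,gold}
cl∖int = {red,blue,gold}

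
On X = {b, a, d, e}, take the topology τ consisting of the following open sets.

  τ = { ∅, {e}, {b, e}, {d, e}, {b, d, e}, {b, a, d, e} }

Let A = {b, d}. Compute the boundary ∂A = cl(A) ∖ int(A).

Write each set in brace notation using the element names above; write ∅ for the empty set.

U open, U⊆A: ∅. int(A) = ⋃ = ∅
X∖A={a, e}, int(X∖A)={e}, hence cl(A)={b, a, d}
∂A: remove int from cl → {b, a, d}

{b, a, d}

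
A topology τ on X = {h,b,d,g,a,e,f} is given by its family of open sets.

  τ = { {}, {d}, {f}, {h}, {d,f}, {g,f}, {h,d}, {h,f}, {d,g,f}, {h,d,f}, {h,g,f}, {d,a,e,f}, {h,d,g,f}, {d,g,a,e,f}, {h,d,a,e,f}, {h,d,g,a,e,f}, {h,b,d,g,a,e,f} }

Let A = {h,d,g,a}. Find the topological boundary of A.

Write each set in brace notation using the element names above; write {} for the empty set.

interior: largest open inside A is {h,d} (from {}, {h}, {d}, {h,d})
cl via duality: int({b,e,f}) = {f}, so X∖{f} = {h,b,d,g,a,e}
cl∖int = {b,g,a,e}

{b,g,a,e}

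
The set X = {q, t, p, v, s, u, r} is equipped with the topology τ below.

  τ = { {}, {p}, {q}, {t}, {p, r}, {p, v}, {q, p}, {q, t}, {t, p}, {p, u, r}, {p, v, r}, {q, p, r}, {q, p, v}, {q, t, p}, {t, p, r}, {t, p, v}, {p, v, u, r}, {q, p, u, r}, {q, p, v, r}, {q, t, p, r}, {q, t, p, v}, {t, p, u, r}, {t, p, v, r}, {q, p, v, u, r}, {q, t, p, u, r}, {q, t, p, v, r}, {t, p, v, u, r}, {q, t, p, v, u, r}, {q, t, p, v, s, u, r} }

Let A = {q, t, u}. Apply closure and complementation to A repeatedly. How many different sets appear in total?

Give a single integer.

8

X∖A={p, v, s, r}, int(X∖A)={p, v, r}, hence cl(A)={q, t, s, u}
Orbit (k=closure, c=complement):
  1. A     = {q, t, u}
  2. kA    = {q, t, s, u}
  3. cA    = {p, v, s, r}
  4. ckA   = {p, v, r}
  5. kcA   = {p, v, s, u, r}
  6. ckcA  = {q, t}
  7. kckcA = {q, t, s}
  8. ckckcA = {p, v, u, r}
(closed under both — stop)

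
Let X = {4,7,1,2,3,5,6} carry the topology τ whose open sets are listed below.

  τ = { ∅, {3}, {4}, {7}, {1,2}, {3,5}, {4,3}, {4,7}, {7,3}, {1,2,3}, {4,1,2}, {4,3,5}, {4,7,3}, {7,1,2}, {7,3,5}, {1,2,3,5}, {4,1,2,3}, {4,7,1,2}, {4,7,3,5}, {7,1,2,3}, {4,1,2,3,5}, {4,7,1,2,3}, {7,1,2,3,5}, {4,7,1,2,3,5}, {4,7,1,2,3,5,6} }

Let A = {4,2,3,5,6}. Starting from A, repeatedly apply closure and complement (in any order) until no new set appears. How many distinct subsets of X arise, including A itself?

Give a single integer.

closure: X∖int(X∖A) = X∖{7} = {4,1,2,3,5,6}
Let k=closure and c=complement:
  1. A     = {4,2,3,5,6}
  2. kA    = {4,1,2,3,5,6}
  3. cA    = {7,1}
  4. ckA   = {7}
  5. kcA   = {7,1,2,6}
  6. kckA  = {7,6}
  7. ckcA  = {4,3,5}
  8. ckckA = {4,1,2,3,5}
  9. kckcA = {4,3,5,6}
  10. ckckcA = {7,1,2}
— saturated at 10

10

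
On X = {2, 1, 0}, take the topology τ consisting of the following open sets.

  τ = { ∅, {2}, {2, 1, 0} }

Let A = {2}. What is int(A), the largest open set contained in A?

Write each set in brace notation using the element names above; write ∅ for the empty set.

open subsets of A: ∅, {2}; so int(A) = {2}

{2}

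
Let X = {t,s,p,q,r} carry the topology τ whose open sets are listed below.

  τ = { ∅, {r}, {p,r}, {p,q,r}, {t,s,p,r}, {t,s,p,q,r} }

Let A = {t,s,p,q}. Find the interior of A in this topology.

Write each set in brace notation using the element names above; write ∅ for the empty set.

∅

interior: largest open inside A is ∅ (from ∅)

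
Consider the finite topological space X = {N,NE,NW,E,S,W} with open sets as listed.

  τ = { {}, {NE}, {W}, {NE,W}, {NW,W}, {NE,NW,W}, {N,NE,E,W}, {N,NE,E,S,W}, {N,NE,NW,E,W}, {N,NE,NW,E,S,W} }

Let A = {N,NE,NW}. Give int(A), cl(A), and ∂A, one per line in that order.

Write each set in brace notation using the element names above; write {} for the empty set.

int(A) = {NE}
cl(A)  = {N,NE,NW,E,S}
∂A     = {N,NW,E,S}

opens ⊆ A: {}, {NE}; union → int = {NE}
complement {E,S,W}; its interior {W}; cl(A) = X∖{W} = {N,NE,NW,E,S}
boundary = {N,NE,NW,E,S} ∖ {NE} = {N,NW,E,S}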